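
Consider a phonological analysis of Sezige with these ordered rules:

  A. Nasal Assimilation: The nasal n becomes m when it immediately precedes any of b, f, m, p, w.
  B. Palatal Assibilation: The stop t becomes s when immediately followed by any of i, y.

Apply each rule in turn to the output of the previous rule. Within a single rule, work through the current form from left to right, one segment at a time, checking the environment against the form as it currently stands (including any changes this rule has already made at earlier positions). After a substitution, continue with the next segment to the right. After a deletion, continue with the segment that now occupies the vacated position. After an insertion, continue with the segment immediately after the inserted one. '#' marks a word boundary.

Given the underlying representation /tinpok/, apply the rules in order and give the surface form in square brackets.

A Nasal Assimilation: [tinpok] → [timpok]
B Palatal Assibilation: [timpok] → [simpok]

[simpok]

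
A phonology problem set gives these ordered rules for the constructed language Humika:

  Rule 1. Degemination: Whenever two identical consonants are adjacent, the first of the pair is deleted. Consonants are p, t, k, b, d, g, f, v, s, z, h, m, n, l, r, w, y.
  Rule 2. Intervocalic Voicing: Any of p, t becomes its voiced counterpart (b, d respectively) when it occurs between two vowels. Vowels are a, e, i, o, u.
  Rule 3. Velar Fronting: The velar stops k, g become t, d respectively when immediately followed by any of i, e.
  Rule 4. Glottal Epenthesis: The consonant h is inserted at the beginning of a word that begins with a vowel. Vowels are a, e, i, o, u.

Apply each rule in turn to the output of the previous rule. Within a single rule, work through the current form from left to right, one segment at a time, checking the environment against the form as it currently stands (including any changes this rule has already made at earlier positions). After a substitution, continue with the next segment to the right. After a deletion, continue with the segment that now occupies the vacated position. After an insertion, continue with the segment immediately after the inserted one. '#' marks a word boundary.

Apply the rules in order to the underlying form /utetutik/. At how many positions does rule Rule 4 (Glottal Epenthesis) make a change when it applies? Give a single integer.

1

Rule 1 Degemination: no change — [utetutik]
Rule 2 Intervocalic Voicing: [utetutik] → [udedudik]
Rule 3 Velar Fronting: no change — [udedudik]
Rule 4 Glottal Epenthesis: [udedudik] → [hudedudik]
Rule Rule 4 changed 1 position(s).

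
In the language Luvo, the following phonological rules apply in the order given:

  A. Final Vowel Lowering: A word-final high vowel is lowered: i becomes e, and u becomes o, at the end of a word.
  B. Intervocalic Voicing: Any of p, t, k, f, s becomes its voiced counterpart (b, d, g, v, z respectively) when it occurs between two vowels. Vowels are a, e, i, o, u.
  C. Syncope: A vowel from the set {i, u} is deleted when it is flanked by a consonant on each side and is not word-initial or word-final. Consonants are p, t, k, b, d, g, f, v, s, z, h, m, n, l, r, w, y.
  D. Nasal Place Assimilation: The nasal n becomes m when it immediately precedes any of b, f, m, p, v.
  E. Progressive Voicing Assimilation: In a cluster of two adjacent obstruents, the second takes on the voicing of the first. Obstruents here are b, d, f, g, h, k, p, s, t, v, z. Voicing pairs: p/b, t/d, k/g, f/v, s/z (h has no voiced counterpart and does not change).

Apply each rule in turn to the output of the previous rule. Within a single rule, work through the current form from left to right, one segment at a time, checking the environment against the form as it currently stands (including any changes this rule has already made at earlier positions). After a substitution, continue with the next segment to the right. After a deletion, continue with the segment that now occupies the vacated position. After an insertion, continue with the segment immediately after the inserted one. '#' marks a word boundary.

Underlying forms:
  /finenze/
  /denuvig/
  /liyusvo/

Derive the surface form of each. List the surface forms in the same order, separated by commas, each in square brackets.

[fnenze], [demvg], [lysfo]

/finenze/:
  A Final Vowel Lowering: no change — [finenze]
  B Intervocalic Voicing: no change — [finenze]
  C Syncope: [finenze] → [fnenze]
  D Nasal Place Assimilation: no change — [fnenze]
  E Progressive Voicing Assimilation: no change — [fnenze]
/denuvig/:
  A Final Vowel Lowering: no change — [denuvig]
  B Intervocalic Voicing: no change — [denuvig]
  C Syncope: [denuvig] → [denvg]
  D Nasal Place Assimilation: [denvg] → [demvg]
  E Progressive Voicing Assimilation: no change — [demvg]
/liyusvo/:
  A Final Vowel Lowering: no change — [liyusvo]
  B Intervocalic Voicing: no change — [liyusvo]
  C Syncope: [liyusvo] → [lysvo]
  D Nasal Place Assimilation: no change — [lysvo]
  E Progressive Voicing Assimilation: [lysvo] → [lysfo]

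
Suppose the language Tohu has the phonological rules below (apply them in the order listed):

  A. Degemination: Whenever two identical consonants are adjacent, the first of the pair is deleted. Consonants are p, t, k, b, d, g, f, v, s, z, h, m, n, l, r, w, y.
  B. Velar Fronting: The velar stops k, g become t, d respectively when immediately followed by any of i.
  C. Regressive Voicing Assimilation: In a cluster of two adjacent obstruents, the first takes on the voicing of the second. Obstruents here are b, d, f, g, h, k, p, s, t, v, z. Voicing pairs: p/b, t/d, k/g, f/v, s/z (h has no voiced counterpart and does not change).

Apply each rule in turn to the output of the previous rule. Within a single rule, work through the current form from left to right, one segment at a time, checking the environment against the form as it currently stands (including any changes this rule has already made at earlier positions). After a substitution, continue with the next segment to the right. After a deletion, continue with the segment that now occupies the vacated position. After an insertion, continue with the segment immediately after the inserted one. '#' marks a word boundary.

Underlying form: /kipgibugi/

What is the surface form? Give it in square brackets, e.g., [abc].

A Degemination: no change — [kipgibugi]
B Velar Fronting: [kipgibugi] → [tipdibudi]
C Regressive Voicing Assimilation: [tipdibudi] → [tibdibudi]

[tibdibudi]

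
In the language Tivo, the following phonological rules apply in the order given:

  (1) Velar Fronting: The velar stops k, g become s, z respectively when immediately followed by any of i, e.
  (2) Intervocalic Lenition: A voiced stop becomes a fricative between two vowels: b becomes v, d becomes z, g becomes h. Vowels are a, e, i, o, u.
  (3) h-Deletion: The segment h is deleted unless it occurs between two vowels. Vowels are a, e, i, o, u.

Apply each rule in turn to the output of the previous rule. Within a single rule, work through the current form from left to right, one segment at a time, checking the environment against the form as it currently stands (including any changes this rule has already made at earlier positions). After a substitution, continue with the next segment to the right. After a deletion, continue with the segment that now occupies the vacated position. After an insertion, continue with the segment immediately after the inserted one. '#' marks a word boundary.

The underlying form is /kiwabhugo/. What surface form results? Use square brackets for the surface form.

[siwabuho]

(1) Velar Fronting: [kiwabhugo] → [siwabhugo]
(2) Intervocalic Lenition: [siwabhugo] → [siwabhuho]
(3) h-Deletion: [siwabhuho] → [siwabuho]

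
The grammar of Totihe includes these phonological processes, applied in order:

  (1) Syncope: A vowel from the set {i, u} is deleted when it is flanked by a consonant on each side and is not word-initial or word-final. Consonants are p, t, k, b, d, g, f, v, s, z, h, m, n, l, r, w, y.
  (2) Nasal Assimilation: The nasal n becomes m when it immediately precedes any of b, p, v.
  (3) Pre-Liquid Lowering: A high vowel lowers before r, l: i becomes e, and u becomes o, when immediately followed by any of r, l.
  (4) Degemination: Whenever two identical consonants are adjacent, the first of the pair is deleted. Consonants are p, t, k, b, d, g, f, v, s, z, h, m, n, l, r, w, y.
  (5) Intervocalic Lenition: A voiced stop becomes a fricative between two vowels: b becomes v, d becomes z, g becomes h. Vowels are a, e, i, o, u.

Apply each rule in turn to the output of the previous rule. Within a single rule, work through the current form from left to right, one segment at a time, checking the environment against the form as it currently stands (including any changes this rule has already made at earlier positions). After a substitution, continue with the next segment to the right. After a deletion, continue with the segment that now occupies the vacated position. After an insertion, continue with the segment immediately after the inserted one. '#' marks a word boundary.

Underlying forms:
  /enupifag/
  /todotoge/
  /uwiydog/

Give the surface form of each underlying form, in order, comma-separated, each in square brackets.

[empfag], [tozotohe], [uwydog]

/enupifag/:
  (1) Syncope: [enupifag] → [enpfag]
  (2) Nasal Assimilation: [enpfag] → [empfag]
  (3) Pre-Liquid Lowering: no change — [empfag]
  (4) Degemination: no change — [empfag]
  (5) Intervocalic Lenition: no change — [empfag]
/todotoge/:
  (1) Syncope: no change — [todotoge]
  (2) Nasal Assimilation: no change — [todotoge]
  (3) Pre-Liquid Lowering: no change — [todotoge]
  (4) Degemination: no change — [todotoge]
  (5) Intervocalic Lenition: [todotoge] → [tozotohe]
/uwiydog/:
  (1) Syncope: [uwiydog] → [uwydog]
  (2) Nasal Assimilation: no change — [uwydog]
  (3) Pre-Liquid Lowering: no change — [uwydog]
  (4) Degemination: no change — [uwydog]
  (5) Intervocalic Lenition: no change — [uwydog]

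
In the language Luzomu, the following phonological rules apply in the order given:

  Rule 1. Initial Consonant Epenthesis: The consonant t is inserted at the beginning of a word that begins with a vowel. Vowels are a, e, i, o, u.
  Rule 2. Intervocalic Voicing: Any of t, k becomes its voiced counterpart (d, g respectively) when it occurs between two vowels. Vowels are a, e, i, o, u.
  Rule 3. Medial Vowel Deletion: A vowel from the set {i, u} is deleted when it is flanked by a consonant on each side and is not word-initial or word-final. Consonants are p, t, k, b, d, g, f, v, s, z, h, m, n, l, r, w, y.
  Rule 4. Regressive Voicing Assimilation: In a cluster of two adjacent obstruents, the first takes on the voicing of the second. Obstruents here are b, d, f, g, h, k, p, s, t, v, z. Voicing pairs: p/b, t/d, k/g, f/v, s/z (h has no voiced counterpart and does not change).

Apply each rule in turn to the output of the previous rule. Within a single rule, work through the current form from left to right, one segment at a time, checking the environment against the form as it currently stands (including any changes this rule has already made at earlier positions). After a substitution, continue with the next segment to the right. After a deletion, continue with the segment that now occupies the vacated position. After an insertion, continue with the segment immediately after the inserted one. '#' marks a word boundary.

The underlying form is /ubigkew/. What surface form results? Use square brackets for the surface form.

[dbkkew]

Rule 1 Initial Consonant Epenthesis: [ubigkew] → [tubigkew]
Rule 2 Intervocalic Voicing: no change — [tubigkew]
Rule 3 Medial Vowel Deletion: [tubigkew] → [tbgkew]
Rule 4 Regressive Voicing Assimilation: [tbgkew] → [dbkkew]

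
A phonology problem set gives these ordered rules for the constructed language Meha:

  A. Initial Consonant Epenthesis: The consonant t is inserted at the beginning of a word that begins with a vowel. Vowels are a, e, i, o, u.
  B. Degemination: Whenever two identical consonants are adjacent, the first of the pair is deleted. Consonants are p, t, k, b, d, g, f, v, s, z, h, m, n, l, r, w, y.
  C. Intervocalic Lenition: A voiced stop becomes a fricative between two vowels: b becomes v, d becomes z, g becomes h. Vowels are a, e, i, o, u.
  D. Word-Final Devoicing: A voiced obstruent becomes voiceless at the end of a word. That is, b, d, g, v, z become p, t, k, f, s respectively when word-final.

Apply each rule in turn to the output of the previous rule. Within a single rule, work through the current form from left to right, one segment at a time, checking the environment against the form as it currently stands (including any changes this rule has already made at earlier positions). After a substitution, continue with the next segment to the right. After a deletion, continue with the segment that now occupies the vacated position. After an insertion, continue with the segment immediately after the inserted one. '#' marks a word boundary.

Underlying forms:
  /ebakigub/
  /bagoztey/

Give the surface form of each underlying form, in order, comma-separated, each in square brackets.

/ebakigub/:
  A Initial Consonant Epenthesis: [ebakigub] → [tebakigub]
  B Degemination: no change — [tebakigub]
  C Intervocalic Lenition: [tebakigub] → [tevakihub]
  D Word-Final Devoicing: [tevakihub] → [tevakihup]
/bagoztey/:
  A Initial Consonant Epenthesis: no change — [bagoztey]
  B Degemination: no change — [bagoztey]
  C Intervocalic Lenition: [bagoztey] → [bahoztey]
  D Word-Final Devoicing: no change — [bahoztey]

[tevakihup], [bahoztey]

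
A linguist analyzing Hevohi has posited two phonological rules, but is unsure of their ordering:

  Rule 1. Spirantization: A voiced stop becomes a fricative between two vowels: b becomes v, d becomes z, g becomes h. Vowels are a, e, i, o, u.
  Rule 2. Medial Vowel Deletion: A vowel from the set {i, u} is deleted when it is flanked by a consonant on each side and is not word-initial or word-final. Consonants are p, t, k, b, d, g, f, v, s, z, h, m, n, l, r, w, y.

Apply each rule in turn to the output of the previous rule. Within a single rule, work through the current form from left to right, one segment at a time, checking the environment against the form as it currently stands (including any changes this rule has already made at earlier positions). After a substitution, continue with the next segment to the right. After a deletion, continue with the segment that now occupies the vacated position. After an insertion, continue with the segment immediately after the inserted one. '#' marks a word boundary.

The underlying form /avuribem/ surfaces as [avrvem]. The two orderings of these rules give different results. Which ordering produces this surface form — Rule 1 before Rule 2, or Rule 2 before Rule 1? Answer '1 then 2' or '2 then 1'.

1 then 2

Order 1 then 2:
  1 Spirantization: [avuribem] → [avurivem]
  2 Medial Vowel Deletion: [avurivem] → [avrvem]
  result: [avrvem]
Order 2 then 1:
  2 Medial Vowel Deletion: [avuribem] → [avrbem]
  1 Spirantization: no change — [avrbem]
  result: [avrbem]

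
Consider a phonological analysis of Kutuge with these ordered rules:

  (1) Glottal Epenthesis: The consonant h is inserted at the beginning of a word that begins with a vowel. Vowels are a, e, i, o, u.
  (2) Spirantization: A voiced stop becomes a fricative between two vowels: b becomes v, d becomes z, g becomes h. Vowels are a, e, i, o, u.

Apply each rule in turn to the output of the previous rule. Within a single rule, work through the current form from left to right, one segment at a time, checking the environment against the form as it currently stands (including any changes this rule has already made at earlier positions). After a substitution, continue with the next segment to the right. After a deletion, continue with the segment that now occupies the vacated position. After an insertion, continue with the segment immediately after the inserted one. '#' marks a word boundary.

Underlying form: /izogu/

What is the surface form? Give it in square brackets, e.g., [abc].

[hizohu]

(1) Glottal Epenthesis: [izogu] → [hizogu]
(2) Spirantization: [hizogu] → [hizohu]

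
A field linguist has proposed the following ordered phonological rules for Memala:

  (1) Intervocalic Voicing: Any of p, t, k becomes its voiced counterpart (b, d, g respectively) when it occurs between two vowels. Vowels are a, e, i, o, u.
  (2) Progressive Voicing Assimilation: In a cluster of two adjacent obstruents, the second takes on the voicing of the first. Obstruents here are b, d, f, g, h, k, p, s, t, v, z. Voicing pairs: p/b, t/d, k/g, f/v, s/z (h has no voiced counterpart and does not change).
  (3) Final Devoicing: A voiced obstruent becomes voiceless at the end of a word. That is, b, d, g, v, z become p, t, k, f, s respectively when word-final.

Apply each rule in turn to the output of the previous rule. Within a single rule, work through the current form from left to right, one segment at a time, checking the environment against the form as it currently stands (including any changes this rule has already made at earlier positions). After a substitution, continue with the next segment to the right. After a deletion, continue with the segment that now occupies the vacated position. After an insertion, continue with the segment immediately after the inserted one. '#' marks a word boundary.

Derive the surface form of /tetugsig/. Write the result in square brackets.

(1) Intervocalic Voicing: [tetugsig] → [tedugsig]
(2) Progressive Voicing Assimilation: [tedugsig] → [tedugzig]
(3) Final Devoicing: [tedugzig] → [tedugzik]

[tedugzik]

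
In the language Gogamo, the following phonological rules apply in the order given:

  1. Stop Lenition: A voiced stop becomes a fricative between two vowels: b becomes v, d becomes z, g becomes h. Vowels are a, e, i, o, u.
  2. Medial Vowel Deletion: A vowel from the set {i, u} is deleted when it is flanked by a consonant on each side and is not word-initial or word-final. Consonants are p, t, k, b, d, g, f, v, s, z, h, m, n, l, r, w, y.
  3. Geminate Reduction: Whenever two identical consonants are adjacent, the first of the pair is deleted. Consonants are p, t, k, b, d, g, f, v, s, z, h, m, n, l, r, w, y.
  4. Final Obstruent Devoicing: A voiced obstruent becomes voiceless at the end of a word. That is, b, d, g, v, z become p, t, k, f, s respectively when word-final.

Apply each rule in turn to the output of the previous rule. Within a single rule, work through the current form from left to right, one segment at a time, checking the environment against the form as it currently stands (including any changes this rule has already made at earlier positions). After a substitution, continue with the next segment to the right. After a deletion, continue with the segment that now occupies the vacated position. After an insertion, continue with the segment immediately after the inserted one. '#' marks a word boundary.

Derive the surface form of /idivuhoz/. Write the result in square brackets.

[izvhos]

1 Stop Lenition: [idivuhoz] → [izivuhoz]
2 Medial Vowel Deletion: [izivuhoz] → [izvhoz]
3 Geminate Reduction: no change — [izvhoz]
4 Final Obstruent Devoicing: [izvhoz] → [izvhos]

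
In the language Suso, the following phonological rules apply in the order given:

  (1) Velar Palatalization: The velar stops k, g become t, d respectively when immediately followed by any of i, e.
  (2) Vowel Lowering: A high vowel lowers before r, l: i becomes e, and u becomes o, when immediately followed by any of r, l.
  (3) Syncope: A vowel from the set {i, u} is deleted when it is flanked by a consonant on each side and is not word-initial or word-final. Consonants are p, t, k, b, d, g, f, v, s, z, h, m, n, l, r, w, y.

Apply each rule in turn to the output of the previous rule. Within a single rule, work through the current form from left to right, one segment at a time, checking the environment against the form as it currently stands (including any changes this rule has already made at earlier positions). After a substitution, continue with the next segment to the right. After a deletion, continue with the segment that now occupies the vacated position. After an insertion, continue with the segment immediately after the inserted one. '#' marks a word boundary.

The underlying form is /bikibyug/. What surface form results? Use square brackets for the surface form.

[btbyg]

(1) Velar Palatalization: [bikibyug] → [bitibyug]
(2) Vowel Lowering: no change — [bitibyug]
(3) Syncope: [bitibyug] → [btbyg]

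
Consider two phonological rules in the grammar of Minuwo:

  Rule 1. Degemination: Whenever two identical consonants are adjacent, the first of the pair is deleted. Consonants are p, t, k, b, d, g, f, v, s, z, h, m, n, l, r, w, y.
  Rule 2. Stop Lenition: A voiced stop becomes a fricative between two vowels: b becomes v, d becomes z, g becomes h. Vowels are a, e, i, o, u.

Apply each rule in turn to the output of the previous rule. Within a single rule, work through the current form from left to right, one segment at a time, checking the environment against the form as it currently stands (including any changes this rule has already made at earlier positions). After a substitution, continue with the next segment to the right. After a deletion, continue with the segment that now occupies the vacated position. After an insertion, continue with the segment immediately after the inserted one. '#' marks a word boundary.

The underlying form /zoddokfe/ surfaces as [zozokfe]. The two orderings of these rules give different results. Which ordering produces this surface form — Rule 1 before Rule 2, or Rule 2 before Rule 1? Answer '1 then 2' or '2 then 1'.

Order 1 then 2:
  1 Degemination: [zoddokfe] → [zodokfe]
  2 Stop Lenition: [zodokfe] → [zozokfe]
  result: [zozokfe]
Order 2 then 1:
  2 Stop Lenition: no change — [zoddokfe]
  1 Degemination: [zoddokfe] → [zodokfe]
  result: [zodokfe]

1 then 2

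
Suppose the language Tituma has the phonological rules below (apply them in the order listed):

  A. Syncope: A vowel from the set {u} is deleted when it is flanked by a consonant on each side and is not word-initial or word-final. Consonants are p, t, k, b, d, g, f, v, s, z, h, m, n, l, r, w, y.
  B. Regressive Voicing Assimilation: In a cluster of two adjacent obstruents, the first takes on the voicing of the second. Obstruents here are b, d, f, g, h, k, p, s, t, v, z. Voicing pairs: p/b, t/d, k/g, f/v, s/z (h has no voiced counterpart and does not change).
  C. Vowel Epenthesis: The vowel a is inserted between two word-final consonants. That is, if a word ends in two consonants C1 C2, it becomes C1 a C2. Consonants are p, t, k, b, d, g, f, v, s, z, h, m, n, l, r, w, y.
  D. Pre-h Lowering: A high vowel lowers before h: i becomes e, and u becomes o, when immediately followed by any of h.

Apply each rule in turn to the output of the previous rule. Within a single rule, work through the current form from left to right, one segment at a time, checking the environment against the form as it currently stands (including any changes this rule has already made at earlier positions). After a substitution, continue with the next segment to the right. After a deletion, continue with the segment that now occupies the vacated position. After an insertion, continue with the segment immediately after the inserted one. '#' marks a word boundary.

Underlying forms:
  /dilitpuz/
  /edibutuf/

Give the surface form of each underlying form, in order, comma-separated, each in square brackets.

/dilitpuz/:
  A Syncope: [dilitpuz] → [dilitpz]
  B Regressive Voicing Assimilation: [dilitpz] → [dilitbz]
  C Vowel Epenthesis: [dilitbz] → [dilitbaz]
  D Pre-h Lowering: no change — [dilitbaz]
/edibutuf/:
  A Syncope: [edibutuf] → [edibtf]
  B Regressive Voicing Assimilation: [edibtf] → [ediptf]
  C Vowel Epenthesis: [ediptf] → [ediptaf]
  D Pre-h Lowering: no change — [ediptaf]

[dilitbaz], [ediptaf]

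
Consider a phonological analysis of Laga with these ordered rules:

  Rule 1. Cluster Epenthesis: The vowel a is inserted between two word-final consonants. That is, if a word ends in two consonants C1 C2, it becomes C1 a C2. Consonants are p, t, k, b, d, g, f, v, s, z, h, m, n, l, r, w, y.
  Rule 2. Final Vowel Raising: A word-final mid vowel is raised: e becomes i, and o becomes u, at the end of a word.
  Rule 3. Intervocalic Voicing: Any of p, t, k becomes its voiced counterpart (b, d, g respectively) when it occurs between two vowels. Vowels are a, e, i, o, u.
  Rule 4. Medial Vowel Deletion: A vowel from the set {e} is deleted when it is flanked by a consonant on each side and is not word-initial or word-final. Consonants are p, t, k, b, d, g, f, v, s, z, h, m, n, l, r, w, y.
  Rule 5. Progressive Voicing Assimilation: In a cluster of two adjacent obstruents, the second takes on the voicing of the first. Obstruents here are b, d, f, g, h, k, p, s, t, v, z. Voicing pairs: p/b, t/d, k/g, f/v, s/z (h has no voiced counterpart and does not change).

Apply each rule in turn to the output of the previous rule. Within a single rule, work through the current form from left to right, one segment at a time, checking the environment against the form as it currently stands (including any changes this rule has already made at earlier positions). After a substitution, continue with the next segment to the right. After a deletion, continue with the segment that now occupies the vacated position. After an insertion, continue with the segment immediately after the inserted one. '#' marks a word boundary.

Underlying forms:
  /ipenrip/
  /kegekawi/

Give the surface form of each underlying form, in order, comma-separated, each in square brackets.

[ibnrip], [kkkawi]

/ipenrip/:
  Rule 1 Cluster Epenthesis: no change — [ipenrip]
  Rule 2 Final Vowel Raising: no change — [ipenrip]
  Rule 3 Intervocalic Voicing: [ipenrip] → [ibenrip]
  Rule 4 Medial Vowel Deletion: [ibenrip] → [ibnrip]
  Rule 5 Progressive Voicing Assimilation: no change — [ibnrip]
/kegekawi/:
  Rule 1 Cluster Epenthesis: no change — [kegekawi]
  Rule 2 Final Vowel Raising: no change — [kegekawi]
  Rule 3 Intervocalic Voicing: [kegekawi] → [kegegawi]
  Rule 4 Medial Vowel Deletion: [kegegawi] → [kggawi]
  Rule 5 Progressive Voicing Assimilation: [kggawi] → [kkkawi]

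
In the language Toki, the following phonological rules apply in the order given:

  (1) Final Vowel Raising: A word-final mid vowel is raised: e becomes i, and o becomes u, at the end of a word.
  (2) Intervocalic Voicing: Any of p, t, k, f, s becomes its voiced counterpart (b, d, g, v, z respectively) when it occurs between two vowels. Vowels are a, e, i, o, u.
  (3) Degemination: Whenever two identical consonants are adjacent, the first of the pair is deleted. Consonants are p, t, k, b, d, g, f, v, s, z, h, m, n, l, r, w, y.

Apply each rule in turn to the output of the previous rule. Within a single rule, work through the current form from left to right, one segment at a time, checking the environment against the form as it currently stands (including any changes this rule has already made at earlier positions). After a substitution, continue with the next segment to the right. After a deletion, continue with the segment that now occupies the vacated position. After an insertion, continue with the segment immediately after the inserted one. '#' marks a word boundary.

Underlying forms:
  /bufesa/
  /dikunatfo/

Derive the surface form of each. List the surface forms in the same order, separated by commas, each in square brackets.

[buveza], [digunatfu]

/bufesa/:
  (1) Final Vowel Raising: no change — [bufesa]
  (2) Intervocalic Voicing: [bufesa] → [buveza]
  (3) Degemination: no change — [buveza]
/dikunatfo/:
  (1) Final Vowel Raising: [dikunatfo] → [dikunatfu]
  (2) Intervocalic Voicing: [dikunatfu] → [digunatfu]
  (3) Degemination: no change — [digunatfu]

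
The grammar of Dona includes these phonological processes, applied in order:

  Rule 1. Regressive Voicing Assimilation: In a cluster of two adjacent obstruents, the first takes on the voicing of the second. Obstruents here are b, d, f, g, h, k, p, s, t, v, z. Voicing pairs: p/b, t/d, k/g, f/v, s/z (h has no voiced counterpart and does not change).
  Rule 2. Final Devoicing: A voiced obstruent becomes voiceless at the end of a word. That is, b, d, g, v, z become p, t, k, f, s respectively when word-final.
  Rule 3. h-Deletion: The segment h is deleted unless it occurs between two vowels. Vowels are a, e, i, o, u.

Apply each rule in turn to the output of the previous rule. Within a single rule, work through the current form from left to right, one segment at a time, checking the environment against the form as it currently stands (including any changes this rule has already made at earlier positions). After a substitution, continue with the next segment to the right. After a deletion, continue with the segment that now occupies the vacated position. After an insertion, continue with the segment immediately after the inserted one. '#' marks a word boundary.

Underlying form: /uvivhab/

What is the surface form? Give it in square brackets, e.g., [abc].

[uvifap]

Rule 1 Regressive Voicing Assimilation: [uvivhab] → [uvifhab]
Rule 2 Final Devoicing: [uvifhab] → [uvifhap]
Rule 3 h-Deletion: [uvifhap] → [uvifap]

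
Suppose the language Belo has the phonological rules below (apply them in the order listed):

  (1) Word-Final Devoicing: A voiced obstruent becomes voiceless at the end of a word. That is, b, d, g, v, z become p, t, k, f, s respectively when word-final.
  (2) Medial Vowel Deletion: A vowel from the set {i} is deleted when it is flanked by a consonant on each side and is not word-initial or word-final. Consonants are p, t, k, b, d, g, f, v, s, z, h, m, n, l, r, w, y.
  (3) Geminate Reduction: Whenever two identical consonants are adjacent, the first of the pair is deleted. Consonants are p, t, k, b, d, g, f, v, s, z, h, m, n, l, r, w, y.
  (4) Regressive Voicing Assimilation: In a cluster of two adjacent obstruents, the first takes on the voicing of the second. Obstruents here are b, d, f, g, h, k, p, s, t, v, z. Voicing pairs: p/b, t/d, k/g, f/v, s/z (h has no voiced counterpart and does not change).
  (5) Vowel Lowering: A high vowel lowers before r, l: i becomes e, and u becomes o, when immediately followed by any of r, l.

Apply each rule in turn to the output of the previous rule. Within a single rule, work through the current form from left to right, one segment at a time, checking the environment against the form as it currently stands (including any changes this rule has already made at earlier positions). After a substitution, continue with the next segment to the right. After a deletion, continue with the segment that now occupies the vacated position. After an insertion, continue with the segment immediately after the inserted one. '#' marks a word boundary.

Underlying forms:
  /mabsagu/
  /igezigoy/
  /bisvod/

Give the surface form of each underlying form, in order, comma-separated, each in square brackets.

/mabsagu/:
  (1) Word-Final Devoicing: no change — [mabsagu]
  (2) Medial Vowel Deletion: no change — [mabsagu]
  (3) Geminate Reduction: no change — [mabsagu]
  (4) Regressive Voicing Assimilation: [mabsagu] → [mapsagu]
  (5) Vowel Lowering: no change — [mapsagu]
/igezigoy/:
  (1) Word-Final Devoicing: no change — [igezigoy]
  (2) Medial Vowel Deletion: [igezigoy] → [igezgoy]
  (3) Geminate Reduction: no change — [igezgoy]
  (4) Regressive Voicing Assimilation: no change — [igezgoy]
  (5) Vowel Lowering: no change — [igezgoy]
/bisvod/:
  (1) Word-Final Devoicing: [bisvod] → [bisvot]
  (2) Medial Vowel Deletion: [bisvot] → [bsvot]
  (3) Geminate Reduction: no change — [bsvot]
  (4) Regressive Voicing Assimilation: [bsvot] → [pzvot]
  (5) Vowel Lowering: no change — [pzvot]

[mapsagu], [igezgoy], [pzvot]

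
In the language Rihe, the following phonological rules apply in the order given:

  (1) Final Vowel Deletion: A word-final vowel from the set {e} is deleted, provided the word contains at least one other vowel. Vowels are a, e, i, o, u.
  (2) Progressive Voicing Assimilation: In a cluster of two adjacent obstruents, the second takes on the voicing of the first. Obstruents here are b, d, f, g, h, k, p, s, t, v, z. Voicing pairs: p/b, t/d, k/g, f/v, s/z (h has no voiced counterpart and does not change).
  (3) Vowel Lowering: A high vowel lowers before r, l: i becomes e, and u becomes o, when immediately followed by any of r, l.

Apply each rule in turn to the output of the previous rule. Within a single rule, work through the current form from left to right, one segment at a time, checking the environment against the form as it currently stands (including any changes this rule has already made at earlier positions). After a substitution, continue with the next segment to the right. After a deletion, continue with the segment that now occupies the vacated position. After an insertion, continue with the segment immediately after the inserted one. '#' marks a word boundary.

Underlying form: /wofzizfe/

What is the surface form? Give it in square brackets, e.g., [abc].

(1) Final Vowel Deletion: [wofzizfe] → [wofzizf]
(2) Progressive Voicing Assimilation: [wofzizf] → [wofsizv]
(3) Vowel Lowering: no change — [wofsizv]

[wofsizv]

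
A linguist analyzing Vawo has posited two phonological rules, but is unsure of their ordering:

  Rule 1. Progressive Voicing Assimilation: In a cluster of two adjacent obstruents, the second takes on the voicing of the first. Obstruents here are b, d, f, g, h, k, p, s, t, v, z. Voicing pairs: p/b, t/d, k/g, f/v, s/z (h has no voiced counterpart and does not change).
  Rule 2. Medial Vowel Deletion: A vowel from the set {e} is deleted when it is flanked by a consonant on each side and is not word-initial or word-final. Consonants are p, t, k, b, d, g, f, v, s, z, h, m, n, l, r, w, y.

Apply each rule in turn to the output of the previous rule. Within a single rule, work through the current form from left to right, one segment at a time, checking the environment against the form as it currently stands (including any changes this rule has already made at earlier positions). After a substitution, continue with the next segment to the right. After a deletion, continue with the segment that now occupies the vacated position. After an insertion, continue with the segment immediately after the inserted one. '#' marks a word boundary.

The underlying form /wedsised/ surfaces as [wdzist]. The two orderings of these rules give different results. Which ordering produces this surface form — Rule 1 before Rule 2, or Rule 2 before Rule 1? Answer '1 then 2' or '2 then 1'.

Order 1 then 2:
  1 Progressive Voicing Assimilation: [wedsised] → [wedzised]
  2 Medial Vowel Deletion: [wedzised] → [wdzisd]
  result: [wdzisd]
Order 2 then 1:
  2 Medial Vowel Deletion: [wedsised] → [wdsisd]
  1 Progressive Voicing Assimilation: [wdsisd] → [wdzist]
  result: [wdzist]

2 then 1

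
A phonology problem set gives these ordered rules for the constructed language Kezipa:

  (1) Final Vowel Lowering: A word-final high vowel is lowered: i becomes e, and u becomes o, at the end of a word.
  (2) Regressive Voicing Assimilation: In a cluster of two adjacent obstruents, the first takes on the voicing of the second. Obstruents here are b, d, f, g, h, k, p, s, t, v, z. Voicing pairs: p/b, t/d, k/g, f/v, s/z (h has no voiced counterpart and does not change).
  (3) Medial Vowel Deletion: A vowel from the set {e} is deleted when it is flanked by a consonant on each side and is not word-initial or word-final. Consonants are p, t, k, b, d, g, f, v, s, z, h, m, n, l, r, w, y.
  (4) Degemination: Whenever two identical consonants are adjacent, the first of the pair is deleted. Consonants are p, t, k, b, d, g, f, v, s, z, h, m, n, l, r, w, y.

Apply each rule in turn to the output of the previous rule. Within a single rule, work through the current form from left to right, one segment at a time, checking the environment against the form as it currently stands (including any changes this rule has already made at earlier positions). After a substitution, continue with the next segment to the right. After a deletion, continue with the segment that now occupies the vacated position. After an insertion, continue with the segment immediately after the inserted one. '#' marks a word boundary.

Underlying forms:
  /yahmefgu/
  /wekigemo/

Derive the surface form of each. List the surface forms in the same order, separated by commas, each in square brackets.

[yahmvgo], [wkigmo]

/yahmefgu/:
  (1) Final Vowel Lowering: [yahmefgu] → [yahmefgo]
  (2) Regressive Voicing Assimilation: [yahmefgo] → [yahmevgo]
  (3) Medial Vowel Deletion: [yahmevgo] → [yahmvgo]
  (4) Degemination: no change — [yahmvgo]
/wekigemo/:
  (1) Final Vowel Lowering: no change — [wekigemo]
  (2) Regressive Voicing Assimilation: no change — [wekigemo]
  (3) Medial Vowel Deletion: [wekigemo] → [wkigmo]
  (4) Degemination: no change — [wkigmo]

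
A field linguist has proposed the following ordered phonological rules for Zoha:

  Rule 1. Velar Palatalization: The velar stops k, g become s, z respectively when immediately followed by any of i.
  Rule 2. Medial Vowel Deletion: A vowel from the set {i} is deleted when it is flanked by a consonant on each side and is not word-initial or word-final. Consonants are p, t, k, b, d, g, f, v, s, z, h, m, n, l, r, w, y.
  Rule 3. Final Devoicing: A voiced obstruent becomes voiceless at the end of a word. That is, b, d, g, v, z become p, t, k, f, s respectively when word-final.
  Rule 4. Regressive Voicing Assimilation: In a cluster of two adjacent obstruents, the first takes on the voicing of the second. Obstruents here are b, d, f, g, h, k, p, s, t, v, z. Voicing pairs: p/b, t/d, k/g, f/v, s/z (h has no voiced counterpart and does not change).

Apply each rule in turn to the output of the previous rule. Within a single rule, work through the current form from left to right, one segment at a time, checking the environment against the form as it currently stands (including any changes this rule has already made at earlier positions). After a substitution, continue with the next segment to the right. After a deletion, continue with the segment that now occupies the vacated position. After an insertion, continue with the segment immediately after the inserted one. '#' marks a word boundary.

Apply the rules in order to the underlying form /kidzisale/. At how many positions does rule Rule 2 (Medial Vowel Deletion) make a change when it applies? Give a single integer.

Rule 1 Velar Palatalization: [kidzisale] → [sidzisale]
Rule 2 Medial Vowel Deletion: [sidzisale] → [sdzsale]
Rule 3 Final Devoicing: no change — [sdzsale]
Rule 4 Regressive Voicing Assimilation: [sdzsale] → [zdssale]
Rule Rule 2 changed 2 position(s).

2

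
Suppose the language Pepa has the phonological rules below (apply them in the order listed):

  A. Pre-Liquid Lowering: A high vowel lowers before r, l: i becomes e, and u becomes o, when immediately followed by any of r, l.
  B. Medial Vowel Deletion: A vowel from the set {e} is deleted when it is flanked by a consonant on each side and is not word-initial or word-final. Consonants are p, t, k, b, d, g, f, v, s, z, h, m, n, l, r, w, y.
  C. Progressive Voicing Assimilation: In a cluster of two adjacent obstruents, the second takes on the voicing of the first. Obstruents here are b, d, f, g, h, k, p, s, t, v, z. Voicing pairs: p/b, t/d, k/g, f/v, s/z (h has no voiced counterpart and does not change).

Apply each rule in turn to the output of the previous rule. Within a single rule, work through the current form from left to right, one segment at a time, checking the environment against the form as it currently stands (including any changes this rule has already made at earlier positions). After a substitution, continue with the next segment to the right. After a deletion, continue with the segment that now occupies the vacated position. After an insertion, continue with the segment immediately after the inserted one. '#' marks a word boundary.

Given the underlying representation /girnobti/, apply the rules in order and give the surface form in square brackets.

A Pre-Liquid Lowering: [girnobti] → [gernobti]
B Medial Vowel Deletion: [gernobti] → [grnobti]
C Progressive Voicing Assimilation: [grnobti] → [grnobdi]

[grnobdi]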